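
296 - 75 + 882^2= 778145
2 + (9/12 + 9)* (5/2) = 211/8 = 26.38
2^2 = 4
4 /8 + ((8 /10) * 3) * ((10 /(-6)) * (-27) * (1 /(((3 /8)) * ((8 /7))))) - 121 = 263 /2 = 131.50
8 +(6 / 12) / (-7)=111 / 14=7.93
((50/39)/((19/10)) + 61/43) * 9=200103/10621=18.84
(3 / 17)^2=9 / 289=0.03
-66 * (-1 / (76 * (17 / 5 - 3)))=165 / 76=2.17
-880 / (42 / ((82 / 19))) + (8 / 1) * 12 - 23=-6953 / 399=-17.43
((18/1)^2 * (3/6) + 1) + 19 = 182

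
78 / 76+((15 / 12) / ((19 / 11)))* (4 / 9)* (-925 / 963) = 236263 / 329346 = 0.72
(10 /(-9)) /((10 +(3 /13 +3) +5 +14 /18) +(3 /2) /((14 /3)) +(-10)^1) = -728 /6113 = -0.12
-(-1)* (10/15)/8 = 1/12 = 0.08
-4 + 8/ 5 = -12/ 5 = -2.40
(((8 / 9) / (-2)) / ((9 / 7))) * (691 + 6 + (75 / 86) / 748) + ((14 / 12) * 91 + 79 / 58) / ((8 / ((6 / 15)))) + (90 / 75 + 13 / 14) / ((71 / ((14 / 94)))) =-235.56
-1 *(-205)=205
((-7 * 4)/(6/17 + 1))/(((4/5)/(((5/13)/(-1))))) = 9.95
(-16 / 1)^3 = -4096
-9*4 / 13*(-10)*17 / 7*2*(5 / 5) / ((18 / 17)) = 11560 / 91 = 127.03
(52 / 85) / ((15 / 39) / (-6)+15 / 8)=16224 / 48025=0.34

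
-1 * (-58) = 58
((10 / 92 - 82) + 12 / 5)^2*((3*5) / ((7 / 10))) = 1002804267 / 7406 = 135404.30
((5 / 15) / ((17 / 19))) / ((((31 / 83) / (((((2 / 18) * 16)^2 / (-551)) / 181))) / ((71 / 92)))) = -0.00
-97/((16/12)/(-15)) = 4365/4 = 1091.25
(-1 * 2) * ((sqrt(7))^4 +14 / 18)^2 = -401408 / 81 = -4955.65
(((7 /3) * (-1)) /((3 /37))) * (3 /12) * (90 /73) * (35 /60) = -9065 /1752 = -5.17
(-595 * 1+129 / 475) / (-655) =282496 / 311125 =0.91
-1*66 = -66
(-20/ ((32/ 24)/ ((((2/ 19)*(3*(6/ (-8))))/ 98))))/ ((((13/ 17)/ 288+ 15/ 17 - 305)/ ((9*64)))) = -95178240/ 1386209657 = -0.07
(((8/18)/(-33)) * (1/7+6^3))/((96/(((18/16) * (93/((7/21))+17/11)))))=-9.57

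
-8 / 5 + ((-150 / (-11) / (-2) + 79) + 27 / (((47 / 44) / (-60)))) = -1446.01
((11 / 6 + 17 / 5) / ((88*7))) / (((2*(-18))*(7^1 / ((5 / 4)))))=-157 / 3725568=-0.00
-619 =-619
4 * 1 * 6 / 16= 3 / 2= 1.50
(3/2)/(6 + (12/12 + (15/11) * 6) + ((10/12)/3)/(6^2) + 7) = 10692/158167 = 0.07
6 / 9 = 2 / 3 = 0.67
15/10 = 3/2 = 1.50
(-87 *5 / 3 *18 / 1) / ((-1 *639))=290 / 71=4.08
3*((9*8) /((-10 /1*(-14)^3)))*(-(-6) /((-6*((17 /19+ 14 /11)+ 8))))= -0.00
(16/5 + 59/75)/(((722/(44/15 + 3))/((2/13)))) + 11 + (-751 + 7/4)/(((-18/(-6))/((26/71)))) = -4639687451/57669750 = -80.45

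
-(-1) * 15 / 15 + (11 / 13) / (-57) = 730 / 741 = 0.99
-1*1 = -1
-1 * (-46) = 46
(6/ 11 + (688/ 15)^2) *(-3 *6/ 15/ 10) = -5208134/ 20625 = -252.52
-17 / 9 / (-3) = 17 / 27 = 0.63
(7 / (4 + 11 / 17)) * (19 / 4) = 2261 / 316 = 7.16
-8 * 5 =-40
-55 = -55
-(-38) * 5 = 190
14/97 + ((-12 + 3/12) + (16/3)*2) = -1093/1164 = -0.94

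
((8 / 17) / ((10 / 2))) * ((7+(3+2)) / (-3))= -32 / 85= -0.38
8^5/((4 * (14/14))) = 8192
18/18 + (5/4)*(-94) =-233/2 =-116.50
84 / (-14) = -6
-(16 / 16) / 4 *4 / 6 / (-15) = 1 / 90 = 0.01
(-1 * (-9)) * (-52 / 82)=-234 / 41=-5.71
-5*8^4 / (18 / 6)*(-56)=1146880 / 3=382293.33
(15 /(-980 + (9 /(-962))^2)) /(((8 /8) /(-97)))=1346521020 /906935039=1.48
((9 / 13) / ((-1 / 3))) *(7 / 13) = -189 / 169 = -1.12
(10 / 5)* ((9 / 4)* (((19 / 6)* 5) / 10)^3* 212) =363527 / 96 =3786.74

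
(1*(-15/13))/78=-5/338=-0.01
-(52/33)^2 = -2704/1089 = -2.48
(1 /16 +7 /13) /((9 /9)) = 0.60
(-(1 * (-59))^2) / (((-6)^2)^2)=-3481 / 1296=-2.69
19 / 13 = 1.46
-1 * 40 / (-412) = 10 / 103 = 0.10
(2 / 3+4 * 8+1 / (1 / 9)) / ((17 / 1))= 125 / 51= 2.45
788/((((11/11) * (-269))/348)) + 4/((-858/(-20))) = -117631336/115401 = -1019.33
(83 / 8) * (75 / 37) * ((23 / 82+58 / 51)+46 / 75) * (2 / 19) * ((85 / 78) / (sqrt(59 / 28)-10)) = -1028123075 / 2054099918-29374945 * sqrt(413) / 8216399672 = -0.57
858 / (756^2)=143 / 95256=0.00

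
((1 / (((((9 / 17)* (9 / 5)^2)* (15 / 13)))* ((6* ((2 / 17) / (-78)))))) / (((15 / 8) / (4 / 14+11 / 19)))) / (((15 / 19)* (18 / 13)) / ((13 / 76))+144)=-949224835 / 5544583002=-0.17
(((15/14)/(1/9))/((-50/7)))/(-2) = 27/40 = 0.68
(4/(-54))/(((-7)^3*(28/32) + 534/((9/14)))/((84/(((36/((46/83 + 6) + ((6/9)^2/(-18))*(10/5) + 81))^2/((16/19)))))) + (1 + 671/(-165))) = 22149824449600/537409206881973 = 0.04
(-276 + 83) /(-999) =193 /999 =0.19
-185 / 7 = -26.43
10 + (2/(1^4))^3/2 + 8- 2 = 20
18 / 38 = 9 / 19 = 0.47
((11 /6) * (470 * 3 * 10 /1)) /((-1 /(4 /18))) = -51700 /9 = -5744.44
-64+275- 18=193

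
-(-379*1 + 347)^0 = -1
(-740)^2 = 547600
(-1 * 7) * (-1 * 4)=28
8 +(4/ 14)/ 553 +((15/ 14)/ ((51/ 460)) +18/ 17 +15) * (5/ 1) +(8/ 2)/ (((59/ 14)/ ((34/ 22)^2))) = 65245737033/ 469796173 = 138.88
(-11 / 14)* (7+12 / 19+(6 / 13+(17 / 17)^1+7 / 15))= -389609 / 51870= -7.51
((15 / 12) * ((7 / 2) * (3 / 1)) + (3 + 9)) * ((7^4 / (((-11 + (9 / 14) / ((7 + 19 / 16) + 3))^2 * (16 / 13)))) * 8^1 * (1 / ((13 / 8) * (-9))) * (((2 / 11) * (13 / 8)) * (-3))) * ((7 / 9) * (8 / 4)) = 22983200040073 / 74444642316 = 308.73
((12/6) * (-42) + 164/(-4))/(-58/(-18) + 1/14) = -3150/83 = -37.95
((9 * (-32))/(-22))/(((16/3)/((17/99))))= 51/121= 0.42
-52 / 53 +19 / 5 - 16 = -3493 / 265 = -13.18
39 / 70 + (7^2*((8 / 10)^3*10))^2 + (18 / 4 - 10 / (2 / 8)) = 275213013 / 4375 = 62905.83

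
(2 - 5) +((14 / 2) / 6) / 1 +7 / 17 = -145 / 102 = -1.42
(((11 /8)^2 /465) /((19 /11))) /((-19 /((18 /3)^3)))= -11979 /447640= -0.03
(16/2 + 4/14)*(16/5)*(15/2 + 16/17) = 19024/85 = 223.81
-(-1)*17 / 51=1 / 3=0.33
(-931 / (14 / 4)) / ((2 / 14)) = -1862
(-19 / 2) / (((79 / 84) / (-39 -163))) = 2040.46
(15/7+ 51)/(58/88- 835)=-5456/85659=-0.06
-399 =-399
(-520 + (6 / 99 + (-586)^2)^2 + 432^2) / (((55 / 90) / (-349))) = -67343634245082.56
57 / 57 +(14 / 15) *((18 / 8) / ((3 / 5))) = 9 / 2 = 4.50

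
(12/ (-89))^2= 144/ 7921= 0.02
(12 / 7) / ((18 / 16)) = 32 / 21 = 1.52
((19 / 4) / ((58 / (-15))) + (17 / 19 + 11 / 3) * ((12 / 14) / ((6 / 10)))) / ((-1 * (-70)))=97897 / 1295952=0.08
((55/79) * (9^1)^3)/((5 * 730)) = 8019/57670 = 0.14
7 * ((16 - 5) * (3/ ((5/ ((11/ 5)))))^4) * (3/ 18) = 30438639/ 781250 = 38.96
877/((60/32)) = 7016/15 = 467.73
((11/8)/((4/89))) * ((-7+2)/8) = -4895/256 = -19.12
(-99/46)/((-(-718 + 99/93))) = -3069/1022350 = -0.00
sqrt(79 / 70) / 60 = sqrt(5530) / 4200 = 0.02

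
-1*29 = -29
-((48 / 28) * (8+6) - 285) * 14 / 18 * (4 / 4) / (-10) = -203 / 10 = -20.30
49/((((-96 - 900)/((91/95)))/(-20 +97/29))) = 0.78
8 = 8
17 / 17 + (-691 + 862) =172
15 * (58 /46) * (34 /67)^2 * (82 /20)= 2061726 /103247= 19.97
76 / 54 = 38 / 27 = 1.41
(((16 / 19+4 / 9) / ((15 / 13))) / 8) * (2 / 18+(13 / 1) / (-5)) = -8008 / 23085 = -0.35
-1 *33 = -33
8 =8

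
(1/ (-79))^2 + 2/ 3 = 12485/ 18723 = 0.67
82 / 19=4.32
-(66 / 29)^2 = -5.18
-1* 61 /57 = -61 /57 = -1.07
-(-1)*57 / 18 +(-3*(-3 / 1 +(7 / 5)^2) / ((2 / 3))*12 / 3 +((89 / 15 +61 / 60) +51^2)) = 788951 / 300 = 2629.84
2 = 2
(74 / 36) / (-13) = -0.16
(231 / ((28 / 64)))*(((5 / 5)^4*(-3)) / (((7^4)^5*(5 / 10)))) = -3168 / 79792266297612001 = -0.00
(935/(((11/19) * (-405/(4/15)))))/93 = -1292/112995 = -0.01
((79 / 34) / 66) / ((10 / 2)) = 79 / 11220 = 0.01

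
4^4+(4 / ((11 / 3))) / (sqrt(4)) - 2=2800 / 11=254.55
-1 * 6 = -6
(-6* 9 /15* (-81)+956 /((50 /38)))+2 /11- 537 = 481.34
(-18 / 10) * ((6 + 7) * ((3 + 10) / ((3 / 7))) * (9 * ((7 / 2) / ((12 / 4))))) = -74529 / 10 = -7452.90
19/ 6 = 3.17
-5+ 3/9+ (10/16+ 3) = -25/24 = -1.04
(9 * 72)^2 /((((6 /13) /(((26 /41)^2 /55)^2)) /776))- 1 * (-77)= 323282602958717 /8547927025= 37820.00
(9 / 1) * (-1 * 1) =-9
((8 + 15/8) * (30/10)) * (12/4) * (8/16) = 711/16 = 44.44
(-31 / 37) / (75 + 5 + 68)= -31 / 5476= -0.01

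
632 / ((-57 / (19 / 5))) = -632 / 15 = -42.13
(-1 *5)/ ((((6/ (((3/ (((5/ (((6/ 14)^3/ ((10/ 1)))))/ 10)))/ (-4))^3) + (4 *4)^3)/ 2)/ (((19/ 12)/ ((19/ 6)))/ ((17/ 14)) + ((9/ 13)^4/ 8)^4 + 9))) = 386257926822098566189008551895/ 14941235674423533564401235207651328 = 0.00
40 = 40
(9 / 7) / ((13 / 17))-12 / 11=591 / 1001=0.59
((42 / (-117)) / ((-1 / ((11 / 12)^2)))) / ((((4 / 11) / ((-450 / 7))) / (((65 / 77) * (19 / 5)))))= -57475 / 336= -171.06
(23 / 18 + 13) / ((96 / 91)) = 23387 / 1728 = 13.53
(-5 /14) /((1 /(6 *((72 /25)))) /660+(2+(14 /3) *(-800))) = 0.00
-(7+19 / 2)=-33 / 2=-16.50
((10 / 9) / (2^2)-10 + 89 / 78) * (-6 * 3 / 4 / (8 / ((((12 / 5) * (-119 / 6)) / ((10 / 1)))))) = -29869 / 1300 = -22.98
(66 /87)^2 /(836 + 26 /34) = 8228 /11963225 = 0.00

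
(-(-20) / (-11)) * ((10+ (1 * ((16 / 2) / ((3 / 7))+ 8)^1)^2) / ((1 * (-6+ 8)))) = -5900 / 9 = -655.56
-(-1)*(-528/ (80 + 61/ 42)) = -2016/ 311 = -6.48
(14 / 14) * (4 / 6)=2 / 3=0.67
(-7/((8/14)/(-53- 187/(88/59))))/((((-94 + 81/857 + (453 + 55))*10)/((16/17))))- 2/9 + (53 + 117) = 978338911/5745660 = 170.27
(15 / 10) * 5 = 15 / 2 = 7.50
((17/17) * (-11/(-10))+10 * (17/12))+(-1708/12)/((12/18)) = -5947/30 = -198.23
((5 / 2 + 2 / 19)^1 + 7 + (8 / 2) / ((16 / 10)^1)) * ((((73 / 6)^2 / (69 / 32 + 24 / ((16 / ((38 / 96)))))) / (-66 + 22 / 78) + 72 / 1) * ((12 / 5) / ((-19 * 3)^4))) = 1107755624 / 5654501387667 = 0.00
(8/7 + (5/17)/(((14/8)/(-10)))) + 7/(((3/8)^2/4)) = 212672/1071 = 198.57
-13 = -13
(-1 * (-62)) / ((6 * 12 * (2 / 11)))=4.74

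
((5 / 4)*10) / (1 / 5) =125 / 2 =62.50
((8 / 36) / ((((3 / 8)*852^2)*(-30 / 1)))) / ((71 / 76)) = -38 / 1304585595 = -0.00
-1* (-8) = 8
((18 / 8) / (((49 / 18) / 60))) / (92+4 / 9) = 10935 / 20384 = 0.54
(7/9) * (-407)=-2849/9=-316.56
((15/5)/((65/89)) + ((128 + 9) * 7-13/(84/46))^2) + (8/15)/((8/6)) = 906081.86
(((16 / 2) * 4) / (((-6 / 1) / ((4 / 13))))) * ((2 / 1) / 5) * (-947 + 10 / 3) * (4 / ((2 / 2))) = 1449472 / 585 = 2477.73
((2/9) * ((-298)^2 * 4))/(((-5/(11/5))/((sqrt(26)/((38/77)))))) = -300867952 * sqrt(26)/4275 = -358861.18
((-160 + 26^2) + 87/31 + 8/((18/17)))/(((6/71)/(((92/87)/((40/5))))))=239814215/291276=823.32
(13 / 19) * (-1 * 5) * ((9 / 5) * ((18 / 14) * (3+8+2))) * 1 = -13689 / 133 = -102.92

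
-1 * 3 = -3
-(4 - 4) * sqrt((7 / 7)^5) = 0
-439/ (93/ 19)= -8341/ 93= -89.69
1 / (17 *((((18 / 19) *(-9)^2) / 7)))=0.01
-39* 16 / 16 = -39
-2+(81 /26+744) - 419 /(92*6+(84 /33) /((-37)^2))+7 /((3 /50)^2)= 2615057003029 /972573732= 2688.80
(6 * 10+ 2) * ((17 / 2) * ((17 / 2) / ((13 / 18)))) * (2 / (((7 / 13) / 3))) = 483786 / 7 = 69112.29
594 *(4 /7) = 2376 /7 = 339.43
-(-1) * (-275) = -275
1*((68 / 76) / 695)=17 / 13205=0.00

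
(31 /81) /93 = 1 /243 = 0.00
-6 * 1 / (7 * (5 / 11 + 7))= -33 / 287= -0.11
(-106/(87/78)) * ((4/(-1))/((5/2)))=22048/145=152.06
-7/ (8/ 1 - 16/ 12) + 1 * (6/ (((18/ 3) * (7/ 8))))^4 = 31499/ 48020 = 0.66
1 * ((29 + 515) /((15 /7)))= 3808 /15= 253.87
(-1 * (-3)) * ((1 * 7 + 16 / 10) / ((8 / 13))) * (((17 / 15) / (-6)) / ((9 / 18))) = -9503 / 600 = -15.84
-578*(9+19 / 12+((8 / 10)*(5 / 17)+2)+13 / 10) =-244817 / 30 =-8160.57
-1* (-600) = 600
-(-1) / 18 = 1 / 18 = 0.06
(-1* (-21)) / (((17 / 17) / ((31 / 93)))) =7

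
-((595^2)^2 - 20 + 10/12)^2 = -565507314271896007213225/36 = -15708536507552666867034.03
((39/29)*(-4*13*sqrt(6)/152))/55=-507*sqrt(6)/60610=-0.02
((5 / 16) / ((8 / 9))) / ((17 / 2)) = 45 / 1088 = 0.04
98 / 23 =4.26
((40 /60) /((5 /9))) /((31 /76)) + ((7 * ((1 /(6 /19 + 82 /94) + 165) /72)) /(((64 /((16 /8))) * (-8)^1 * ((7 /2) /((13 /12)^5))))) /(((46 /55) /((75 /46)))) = 384323184464145637 /133002618533314560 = 2.89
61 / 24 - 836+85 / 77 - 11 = -1558519 / 1848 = -843.35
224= 224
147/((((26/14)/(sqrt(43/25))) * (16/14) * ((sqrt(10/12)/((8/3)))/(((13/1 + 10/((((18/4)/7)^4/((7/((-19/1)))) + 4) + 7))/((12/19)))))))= 600999440937 * sqrt(1290)/3683384900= 5860.33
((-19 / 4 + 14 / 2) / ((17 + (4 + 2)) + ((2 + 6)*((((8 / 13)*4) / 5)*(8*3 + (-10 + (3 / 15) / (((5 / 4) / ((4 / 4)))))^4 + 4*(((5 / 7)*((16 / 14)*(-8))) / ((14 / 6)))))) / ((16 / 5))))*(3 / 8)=47028515625 / 645298864033696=0.00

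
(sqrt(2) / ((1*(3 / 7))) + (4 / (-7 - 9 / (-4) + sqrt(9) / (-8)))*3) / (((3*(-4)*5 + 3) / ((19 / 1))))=32 / 41 - 7*sqrt(2) / 9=-0.32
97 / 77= 1.26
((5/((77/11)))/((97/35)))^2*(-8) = -5000/9409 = -0.53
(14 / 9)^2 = 196 / 81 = 2.42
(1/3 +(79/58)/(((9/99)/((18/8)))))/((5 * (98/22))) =7447/4872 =1.53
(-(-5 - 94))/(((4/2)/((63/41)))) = 6237/82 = 76.06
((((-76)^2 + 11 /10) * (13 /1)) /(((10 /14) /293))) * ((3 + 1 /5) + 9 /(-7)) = 14743332513 /250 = 58973330.05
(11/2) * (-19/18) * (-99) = 2299/4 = 574.75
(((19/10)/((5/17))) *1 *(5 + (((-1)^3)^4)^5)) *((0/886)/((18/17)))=0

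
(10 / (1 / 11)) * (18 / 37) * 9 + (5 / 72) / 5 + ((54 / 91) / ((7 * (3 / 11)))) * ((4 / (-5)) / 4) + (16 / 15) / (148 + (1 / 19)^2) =218318049417673 / 453336516360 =481.58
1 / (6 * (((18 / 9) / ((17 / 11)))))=17 / 132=0.13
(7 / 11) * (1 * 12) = 84 / 11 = 7.64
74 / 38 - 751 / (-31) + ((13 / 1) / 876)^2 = 11829967957 / 451984464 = 26.17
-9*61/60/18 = -61/120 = -0.51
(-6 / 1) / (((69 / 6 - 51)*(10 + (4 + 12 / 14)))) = 0.01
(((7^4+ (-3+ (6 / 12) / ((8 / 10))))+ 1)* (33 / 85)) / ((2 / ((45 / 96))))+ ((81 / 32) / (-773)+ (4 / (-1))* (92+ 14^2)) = -6281810397 / 6728192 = -933.66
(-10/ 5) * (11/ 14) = -11/ 7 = -1.57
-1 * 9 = -9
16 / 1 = 16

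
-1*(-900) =900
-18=-18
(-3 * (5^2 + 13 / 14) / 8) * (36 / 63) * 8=-2178 / 49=-44.45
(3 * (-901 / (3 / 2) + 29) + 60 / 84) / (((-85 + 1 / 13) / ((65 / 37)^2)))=13731250 / 220409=62.30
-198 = -198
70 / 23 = 3.04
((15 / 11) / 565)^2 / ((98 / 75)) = 675 / 151414802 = 0.00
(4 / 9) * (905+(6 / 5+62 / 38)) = 114992 / 285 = 403.48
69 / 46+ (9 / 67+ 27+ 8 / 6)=12047 / 402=29.97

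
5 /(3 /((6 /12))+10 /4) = 10 /17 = 0.59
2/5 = 0.40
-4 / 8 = -1 / 2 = -0.50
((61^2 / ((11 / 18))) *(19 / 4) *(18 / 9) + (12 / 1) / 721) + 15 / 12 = 1835103427 / 31724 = 57845.90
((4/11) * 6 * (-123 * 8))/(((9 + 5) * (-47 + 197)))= -1968/1925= -1.02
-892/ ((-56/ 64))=7136/ 7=1019.43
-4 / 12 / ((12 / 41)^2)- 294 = -128689 / 432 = -297.89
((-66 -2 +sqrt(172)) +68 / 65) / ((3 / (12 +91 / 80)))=-235.77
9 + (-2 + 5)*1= 12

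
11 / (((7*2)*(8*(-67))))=-11 / 7504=-0.00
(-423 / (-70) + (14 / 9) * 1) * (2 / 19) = 4787 / 5985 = 0.80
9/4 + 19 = 85/4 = 21.25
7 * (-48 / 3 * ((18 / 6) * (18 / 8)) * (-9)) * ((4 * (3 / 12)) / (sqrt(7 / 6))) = 972 * sqrt(42) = 6299.28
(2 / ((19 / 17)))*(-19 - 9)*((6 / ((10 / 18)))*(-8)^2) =-3290112 / 95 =-34632.76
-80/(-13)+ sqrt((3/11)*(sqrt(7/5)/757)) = sqrt(24981)*5^(3/4)*7^(1/4)/41635+ 80/13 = 6.17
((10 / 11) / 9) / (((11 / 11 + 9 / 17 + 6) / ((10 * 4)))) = 425 / 792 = 0.54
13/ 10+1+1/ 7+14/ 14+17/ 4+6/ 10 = 1161/ 140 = 8.29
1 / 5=0.20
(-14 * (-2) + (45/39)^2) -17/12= 56611/2028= 27.91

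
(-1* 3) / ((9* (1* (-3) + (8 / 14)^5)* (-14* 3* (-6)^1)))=0.00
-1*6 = -6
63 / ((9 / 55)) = 385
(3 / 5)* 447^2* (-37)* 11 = -243966789 / 5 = -48793357.80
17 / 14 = 1.21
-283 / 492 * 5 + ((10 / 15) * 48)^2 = 502393 / 492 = 1021.12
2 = 2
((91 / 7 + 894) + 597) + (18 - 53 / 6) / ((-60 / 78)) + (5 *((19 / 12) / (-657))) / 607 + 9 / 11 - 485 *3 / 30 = 38017707547 / 26320734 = 1444.40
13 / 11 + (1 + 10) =134 / 11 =12.18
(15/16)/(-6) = -5/32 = -0.16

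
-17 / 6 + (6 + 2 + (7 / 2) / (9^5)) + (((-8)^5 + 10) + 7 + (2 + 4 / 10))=-9667334957 / 295245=-32743.43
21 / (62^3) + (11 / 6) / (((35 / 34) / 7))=44567651 / 3574920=12.47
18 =18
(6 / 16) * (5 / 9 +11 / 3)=1.58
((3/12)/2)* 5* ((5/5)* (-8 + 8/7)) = -30/7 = -4.29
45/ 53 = 0.85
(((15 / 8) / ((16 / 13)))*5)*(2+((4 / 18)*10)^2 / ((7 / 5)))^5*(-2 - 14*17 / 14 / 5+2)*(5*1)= -52200812728205153675 / 78136513903476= -668071.94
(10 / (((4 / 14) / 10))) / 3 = 350 / 3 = 116.67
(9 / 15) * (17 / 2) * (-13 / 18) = -221 / 60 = -3.68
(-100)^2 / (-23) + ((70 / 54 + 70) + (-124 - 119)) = -376628 / 621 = -606.49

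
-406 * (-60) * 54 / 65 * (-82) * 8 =-172585728 / 13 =-13275825.23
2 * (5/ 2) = 5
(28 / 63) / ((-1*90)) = -2 / 405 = -0.00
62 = 62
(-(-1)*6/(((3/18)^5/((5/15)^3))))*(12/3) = 6912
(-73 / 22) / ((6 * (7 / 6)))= -73 / 154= -0.47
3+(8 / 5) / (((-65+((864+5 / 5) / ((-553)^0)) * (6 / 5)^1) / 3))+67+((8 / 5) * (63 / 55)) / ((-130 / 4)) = 1216571266 / 17392375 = 69.95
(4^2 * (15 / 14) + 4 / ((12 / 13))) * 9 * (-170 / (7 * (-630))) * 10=74.51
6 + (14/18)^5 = 371101/59049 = 6.28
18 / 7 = 2.57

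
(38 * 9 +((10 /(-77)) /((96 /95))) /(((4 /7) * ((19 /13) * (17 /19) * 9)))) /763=110506337 /246552768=0.45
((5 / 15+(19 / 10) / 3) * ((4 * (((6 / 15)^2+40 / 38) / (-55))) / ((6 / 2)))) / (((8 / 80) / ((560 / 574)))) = -59392 / 214225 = -0.28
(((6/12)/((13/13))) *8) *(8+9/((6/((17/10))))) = 211/5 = 42.20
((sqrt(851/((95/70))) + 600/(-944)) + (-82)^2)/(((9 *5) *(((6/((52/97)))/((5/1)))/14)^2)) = 662480 *sqrt(226366)/14480451 + 262791572680/44965611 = 5866.05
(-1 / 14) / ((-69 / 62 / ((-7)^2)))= 217 / 69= 3.14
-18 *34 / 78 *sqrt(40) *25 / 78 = -850 *sqrt(10) / 169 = -15.90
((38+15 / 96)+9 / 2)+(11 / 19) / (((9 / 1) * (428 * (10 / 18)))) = 13875313 / 325280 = 42.66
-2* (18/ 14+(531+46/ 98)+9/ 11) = -575192/ 539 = -1067.15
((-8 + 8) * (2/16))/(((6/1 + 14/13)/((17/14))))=0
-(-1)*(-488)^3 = -116214272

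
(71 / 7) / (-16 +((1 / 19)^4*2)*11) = -9252791 / 14595798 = -0.63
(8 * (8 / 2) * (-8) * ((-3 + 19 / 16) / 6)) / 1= 232 / 3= 77.33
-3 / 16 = -0.19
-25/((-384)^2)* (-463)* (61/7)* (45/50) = 0.62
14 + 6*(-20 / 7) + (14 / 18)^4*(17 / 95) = -13426771 / 4363065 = -3.08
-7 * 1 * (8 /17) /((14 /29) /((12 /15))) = -464 /85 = -5.46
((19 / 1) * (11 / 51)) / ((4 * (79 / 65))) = 13585 / 16116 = 0.84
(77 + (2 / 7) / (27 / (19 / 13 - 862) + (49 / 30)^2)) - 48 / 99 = 52203471725 / 681298233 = 76.62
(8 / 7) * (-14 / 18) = -8 / 9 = -0.89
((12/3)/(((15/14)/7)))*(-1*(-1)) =392/15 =26.13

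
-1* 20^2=-400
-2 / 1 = -2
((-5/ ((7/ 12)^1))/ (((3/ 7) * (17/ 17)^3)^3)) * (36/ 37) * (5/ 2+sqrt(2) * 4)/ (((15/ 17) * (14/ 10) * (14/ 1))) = -2720 * sqrt(2)/ 111 -1700/ 111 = -49.97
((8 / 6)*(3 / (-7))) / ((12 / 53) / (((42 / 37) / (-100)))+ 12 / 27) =477 / 16279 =0.03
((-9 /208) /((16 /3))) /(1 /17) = -459 /3328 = -0.14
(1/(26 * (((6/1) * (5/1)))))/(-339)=-1/264420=-0.00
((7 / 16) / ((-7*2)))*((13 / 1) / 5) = -13 / 160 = -0.08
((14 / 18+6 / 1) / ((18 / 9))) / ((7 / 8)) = 244 / 63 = 3.87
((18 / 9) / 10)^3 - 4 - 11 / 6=-4369 / 750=-5.83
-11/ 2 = -5.50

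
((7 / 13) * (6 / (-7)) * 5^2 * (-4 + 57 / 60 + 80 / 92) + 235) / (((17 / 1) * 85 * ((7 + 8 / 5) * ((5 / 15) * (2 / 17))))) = 466725 / 874276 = 0.53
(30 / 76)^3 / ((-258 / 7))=-7875 / 4718992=-0.00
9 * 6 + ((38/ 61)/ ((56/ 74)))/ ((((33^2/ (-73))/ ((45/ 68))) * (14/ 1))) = 5311937677/ 98373968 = 54.00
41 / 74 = 0.55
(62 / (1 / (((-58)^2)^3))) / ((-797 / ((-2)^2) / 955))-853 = -9016189142800801 / 797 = -11312658899373.65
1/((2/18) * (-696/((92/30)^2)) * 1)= -529/4350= -0.12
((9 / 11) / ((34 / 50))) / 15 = 15 / 187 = 0.08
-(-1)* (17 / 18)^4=83521 / 104976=0.80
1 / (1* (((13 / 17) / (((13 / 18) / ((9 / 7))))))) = 119 / 162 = 0.73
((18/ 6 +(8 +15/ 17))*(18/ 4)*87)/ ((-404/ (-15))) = 11745/ 68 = 172.72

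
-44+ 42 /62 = -1343 /31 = -43.32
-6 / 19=-0.32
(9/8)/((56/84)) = 27/16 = 1.69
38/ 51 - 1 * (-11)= 599/ 51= 11.75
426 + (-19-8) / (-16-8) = 3417 / 8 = 427.12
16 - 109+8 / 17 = -1573 / 17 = -92.53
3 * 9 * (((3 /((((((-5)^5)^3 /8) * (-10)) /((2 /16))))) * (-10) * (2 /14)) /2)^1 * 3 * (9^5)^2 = -847288609443 /427246093750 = -1.98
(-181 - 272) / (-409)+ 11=4952 / 409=12.11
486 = 486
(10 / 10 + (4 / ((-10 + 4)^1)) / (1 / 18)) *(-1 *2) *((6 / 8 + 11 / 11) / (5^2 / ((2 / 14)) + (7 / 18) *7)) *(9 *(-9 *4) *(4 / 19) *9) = -1154736 / 8683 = -132.99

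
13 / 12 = 1.08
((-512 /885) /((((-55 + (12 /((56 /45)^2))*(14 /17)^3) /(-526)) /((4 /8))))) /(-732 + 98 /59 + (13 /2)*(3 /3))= 2646259712 /637913396475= 0.00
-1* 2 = -2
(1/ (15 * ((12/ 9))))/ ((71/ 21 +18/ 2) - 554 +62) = -0.00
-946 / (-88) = 43 / 4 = 10.75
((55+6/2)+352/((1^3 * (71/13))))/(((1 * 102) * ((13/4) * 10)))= 2898/78455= 0.04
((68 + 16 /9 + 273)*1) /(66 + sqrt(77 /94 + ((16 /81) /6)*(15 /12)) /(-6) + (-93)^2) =18510*sqrt(5541582) /62455603712549 + 2456499490200 /62455603712549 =0.04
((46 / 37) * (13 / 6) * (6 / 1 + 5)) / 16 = 3289 / 1776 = 1.85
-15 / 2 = -7.50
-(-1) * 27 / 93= 9 / 31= 0.29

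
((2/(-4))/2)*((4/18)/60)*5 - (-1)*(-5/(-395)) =137/17064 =0.01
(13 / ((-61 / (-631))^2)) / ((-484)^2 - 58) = 5176093 / 871450758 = 0.01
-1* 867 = -867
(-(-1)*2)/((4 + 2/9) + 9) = 18/119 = 0.15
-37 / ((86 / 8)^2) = -592 / 1849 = -0.32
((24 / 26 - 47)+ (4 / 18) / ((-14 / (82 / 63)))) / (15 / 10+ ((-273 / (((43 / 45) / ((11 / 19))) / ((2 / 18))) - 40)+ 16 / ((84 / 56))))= 3886464098 / 3896072271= 1.00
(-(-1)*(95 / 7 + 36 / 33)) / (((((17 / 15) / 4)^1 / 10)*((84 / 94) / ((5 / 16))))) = 6632875 / 36652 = 180.97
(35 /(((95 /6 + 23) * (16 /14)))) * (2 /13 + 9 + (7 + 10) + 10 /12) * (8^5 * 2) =4224819200 /3029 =1394790.10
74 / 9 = 8.22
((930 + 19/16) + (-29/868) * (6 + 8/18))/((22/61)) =1774552159/687456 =2581.33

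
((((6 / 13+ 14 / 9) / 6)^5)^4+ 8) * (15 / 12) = 8056424274299636714811694463505401014516716464446730 / 805642427395722378225911993317200201318919182032001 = 10.00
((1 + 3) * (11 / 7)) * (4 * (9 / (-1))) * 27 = -6109.71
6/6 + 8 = 9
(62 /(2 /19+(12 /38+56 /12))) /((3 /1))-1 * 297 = -42476 /145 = -292.94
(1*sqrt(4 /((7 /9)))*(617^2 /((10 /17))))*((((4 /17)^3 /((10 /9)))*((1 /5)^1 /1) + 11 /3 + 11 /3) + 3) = 1449830834471*sqrt(7) /252875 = 15169122.42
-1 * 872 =-872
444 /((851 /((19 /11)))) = 228 /253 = 0.90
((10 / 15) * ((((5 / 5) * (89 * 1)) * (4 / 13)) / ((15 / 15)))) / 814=356 / 15873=0.02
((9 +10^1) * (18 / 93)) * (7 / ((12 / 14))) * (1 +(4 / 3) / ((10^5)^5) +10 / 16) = 11346562500000000000000000931 / 232500000000000000000000000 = 48.80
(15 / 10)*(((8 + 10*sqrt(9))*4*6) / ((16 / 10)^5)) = 534375 / 4096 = 130.46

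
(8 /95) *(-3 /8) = -3 /95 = -0.03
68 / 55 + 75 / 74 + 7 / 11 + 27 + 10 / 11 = 125337 / 4070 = 30.80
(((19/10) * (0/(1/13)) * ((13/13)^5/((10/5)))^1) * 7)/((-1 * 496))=0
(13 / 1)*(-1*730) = -9490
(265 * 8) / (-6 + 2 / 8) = -8480 / 23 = -368.70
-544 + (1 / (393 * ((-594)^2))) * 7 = -75433514105 / 138664548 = -544.00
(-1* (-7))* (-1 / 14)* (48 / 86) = -12 / 43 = -0.28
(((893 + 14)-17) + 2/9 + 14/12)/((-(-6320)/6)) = 3209/3792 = 0.85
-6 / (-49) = 6 / 49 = 0.12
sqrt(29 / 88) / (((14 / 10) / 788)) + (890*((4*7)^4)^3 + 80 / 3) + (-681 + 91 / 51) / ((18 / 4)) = 985*sqrt(638) / 77 + 94863483471594164003120 / 459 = 206674255929399050438.84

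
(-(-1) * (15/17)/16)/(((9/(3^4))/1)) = 135/272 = 0.50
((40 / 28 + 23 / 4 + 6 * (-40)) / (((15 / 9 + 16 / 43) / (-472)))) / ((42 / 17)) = 21817.18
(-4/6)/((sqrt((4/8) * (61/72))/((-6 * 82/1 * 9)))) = 35424 * sqrt(61)/61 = 4535.58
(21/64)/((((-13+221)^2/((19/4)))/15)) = 5985/11075584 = 0.00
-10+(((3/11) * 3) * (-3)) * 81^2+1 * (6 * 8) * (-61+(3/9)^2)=-628219/33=-19036.94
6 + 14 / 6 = 25 / 3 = 8.33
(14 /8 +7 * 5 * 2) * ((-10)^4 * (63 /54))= 837083.33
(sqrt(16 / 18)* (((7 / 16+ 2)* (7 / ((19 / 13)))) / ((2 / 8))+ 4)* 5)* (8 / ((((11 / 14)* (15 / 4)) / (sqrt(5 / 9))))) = 483.66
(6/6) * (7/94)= 7/94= 0.07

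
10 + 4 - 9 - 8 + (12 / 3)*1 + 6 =7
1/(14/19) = 19/14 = 1.36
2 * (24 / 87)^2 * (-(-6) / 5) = 0.18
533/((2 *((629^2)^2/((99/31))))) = 52767/9704971654622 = 0.00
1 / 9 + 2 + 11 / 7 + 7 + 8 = 1177 / 63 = 18.68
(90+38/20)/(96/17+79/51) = 46869/3670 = 12.77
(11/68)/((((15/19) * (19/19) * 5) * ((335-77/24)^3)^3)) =46011481325568/54711594457555887670581214516969692275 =0.00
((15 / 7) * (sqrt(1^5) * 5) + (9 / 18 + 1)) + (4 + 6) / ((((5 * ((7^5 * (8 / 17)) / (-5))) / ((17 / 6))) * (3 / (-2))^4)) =99762973 / 8168202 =12.21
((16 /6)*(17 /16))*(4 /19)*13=442 /57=7.75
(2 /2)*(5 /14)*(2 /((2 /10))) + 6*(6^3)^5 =19747769352217 /7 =2821109907459.57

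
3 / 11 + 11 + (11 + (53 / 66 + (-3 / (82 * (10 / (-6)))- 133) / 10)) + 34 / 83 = 114405631 / 11229900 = 10.19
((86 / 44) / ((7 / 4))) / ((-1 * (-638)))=43 / 24563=0.00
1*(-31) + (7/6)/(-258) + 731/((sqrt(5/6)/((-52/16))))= -9503*sqrt(30)/20-47995/1548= -2633.51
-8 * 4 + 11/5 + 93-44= 96/5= 19.20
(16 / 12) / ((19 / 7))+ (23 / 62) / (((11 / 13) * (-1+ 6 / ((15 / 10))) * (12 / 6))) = 43873 / 77748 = 0.56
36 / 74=18 / 37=0.49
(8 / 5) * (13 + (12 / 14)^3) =7480 / 343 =21.81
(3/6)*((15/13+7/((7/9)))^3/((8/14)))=2012472/2197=916.01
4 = 4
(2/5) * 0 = 0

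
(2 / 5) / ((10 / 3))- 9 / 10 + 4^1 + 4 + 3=10.22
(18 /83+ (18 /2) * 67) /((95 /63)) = 3154221 /7885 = 400.03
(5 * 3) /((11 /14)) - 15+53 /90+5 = 9583 /990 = 9.68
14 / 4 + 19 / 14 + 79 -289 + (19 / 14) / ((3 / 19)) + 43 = -6449 / 42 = -153.55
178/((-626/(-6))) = 534/313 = 1.71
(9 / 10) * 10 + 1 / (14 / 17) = 143 / 14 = 10.21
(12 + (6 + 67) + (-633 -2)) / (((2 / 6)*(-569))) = 2.90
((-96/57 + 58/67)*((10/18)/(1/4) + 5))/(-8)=33865/45828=0.74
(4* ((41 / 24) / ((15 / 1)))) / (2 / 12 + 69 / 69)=0.39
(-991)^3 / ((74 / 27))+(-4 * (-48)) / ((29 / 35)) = -762048200913 / 2146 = -355101677.97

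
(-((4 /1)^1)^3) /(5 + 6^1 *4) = -64 /29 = -2.21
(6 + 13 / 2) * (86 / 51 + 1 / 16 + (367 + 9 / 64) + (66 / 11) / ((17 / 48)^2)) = 578078575 / 110976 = 5209.04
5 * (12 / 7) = 60 / 7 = 8.57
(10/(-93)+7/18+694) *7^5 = 6511183063/558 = 11668786.85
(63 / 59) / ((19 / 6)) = 0.34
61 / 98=0.62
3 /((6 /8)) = 4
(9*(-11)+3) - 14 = -110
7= 7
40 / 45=8 / 9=0.89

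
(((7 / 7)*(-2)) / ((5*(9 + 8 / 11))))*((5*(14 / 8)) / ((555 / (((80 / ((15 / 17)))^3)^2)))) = -15591006539874304 / 43291665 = -360138759.73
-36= -36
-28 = -28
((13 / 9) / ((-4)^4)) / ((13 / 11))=11 / 2304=0.00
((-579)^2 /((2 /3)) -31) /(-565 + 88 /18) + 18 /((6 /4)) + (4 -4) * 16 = -8929965 /10082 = -885.73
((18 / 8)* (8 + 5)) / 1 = 117 / 4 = 29.25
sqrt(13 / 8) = sqrt(26) / 4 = 1.27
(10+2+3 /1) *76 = 1140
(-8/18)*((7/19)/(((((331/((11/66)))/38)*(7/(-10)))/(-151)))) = -6040/8937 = -0.68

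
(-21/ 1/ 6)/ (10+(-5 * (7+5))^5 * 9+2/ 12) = 21/ 41990399939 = 0.00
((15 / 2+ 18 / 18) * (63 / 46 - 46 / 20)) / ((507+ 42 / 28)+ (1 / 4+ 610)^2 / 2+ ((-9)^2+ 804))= -29104 / 690353395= -0.00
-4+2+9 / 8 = -7 / 8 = -0.88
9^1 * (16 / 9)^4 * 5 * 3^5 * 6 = 655360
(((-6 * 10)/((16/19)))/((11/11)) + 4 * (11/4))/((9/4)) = -241/9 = -26.78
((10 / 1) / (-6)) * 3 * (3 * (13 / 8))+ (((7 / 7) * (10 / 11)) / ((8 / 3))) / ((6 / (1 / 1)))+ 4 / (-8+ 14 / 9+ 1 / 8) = -249761 / 10010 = -24.95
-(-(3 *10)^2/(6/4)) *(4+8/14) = 19200/7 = 2742.86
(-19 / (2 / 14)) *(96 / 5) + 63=-12453 / 5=-2490.60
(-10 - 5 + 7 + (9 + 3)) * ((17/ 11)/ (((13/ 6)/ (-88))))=-3264/ 13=-251.08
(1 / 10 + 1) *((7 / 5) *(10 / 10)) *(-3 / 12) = -77 / 200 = -0.38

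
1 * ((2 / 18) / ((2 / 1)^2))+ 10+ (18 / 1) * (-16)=-10007 / 36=-277.97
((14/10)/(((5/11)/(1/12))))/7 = 11/300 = 0.04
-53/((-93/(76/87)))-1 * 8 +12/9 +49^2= 2394.83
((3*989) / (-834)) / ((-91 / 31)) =30659 / 25298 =1.21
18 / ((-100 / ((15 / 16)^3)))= -1215 / 8192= -0.15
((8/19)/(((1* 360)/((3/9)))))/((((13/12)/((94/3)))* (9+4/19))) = 376/307125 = 0.00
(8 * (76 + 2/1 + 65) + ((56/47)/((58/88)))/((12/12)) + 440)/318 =1080728/216717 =4.99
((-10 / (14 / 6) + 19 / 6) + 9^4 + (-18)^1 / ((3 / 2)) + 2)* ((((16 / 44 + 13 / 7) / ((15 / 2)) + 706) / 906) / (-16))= -3740246639 / 11720016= -319.13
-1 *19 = -19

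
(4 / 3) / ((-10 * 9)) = -2 / 135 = -0.01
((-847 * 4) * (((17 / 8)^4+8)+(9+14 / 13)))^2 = 3010010040807678601 / 177209344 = 16985616970.67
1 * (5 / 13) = 5 / 13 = 0.38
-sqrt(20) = -4.47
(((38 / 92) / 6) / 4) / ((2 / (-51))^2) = 16473 / 1472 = 11.19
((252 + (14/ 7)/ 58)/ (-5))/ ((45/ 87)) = -97.45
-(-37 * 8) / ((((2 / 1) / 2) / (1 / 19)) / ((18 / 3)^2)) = 10656 / 19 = 560.84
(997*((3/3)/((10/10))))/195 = 997/195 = 5.11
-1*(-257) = 257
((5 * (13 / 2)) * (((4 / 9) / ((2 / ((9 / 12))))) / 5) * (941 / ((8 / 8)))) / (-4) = -12233 / 48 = -254.85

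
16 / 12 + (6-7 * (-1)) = 43 / 3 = 14.33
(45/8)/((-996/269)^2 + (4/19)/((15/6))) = 309343275/758563264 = 0.41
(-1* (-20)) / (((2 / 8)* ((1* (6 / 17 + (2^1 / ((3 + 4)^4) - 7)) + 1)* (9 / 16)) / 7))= -182860160 / 1037079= -176.32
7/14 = 1/2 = 0.50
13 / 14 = 0.93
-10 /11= -0.91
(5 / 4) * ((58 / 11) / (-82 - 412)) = -145 / 10868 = -0.01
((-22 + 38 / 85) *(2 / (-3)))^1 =3664 / 255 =14.37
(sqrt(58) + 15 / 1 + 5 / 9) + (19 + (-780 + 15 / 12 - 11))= -27187 / 36 + sqrt(58)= -747.58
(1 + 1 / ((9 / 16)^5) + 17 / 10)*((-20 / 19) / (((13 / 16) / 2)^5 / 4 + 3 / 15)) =-16213612943114240 / 152665855426683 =-106.20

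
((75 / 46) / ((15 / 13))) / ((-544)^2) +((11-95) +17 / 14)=-7888765497 / 95291392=-82.79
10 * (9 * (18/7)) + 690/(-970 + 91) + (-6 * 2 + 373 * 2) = 1978484/2051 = 964.64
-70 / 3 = -23.33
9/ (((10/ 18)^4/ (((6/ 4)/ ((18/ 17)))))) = 334611/ 2500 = 133.84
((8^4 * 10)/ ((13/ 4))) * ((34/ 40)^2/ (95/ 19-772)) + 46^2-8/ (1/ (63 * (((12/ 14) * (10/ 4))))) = 51057908/ 49855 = 1024.13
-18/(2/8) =-72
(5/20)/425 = 0.00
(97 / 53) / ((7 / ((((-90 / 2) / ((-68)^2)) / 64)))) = -4365 / 109792256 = -0.00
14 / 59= 0.24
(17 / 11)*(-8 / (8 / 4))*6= -408 / 11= -37.09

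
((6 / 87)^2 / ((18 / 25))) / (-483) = -50 / 3655827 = -0.00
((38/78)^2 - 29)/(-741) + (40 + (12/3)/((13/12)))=49287644/1127061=43.73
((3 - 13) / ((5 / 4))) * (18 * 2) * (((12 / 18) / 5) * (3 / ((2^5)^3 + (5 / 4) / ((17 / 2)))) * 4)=-78336 / 5570585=-0.01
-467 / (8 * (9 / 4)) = -467 / 18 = -25.94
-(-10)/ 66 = 5/ 33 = 0.15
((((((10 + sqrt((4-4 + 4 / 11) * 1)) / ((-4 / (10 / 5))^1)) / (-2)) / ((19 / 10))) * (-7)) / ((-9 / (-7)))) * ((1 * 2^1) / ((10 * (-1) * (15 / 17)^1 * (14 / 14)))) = 833 * sqrt(11) / 28215 + 833 / 513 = 1.72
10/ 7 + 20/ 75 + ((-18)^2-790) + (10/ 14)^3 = -2386973/ 5145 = -463.94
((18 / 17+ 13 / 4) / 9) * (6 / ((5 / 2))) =1.15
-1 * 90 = -90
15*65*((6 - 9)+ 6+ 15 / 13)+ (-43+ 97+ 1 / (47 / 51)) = 4105.09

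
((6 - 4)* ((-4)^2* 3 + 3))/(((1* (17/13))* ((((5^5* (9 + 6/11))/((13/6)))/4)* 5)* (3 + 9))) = 1859/4921875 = 0.00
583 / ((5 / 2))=1166 / 5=233.20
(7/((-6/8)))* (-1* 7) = 196/3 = 65.33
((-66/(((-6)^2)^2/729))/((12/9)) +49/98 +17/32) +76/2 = 179/16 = 11.19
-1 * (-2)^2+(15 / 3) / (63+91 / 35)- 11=-4895 / 328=-14.92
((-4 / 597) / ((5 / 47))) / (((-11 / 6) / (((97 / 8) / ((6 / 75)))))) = 22795 / 4378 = 5.21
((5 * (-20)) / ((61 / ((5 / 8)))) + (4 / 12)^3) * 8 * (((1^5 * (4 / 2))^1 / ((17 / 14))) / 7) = -52048 / 27999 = -1.86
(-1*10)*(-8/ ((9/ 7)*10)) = 56/ 9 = 6.22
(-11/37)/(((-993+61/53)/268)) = 39061/486254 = 0.08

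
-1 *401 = -401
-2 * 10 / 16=-5 / 4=-1.25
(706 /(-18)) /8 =-353 /72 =-4.90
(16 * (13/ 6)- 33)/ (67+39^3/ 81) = 5/ 2398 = 0.00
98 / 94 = 49 / 47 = 1.04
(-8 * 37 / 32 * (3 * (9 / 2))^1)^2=998001 / 64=15593.77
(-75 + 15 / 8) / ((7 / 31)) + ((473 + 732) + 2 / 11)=542907 / 616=881.34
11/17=0.65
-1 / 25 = -0.04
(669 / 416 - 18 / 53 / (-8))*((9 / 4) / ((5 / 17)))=5568129 / 440960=12.63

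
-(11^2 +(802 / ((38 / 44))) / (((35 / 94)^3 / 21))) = -43978553663 / 116375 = -377903.79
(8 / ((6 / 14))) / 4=14 / 3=4.67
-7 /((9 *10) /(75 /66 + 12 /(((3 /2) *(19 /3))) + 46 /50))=-80941 /313500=-0.26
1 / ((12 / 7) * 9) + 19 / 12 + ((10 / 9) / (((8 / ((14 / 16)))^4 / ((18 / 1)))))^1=1.65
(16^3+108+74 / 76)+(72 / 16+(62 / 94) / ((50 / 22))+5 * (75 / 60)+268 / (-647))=243565124127 / 57777100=4215.60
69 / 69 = 1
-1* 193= -193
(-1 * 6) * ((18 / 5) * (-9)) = 972 / 5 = 194.40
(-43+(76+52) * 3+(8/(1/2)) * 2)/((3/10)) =1243.33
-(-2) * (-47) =-94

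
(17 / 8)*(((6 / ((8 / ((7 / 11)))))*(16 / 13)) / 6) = 119 / 572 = 0.21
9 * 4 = 36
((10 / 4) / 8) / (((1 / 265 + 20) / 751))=995075 / 84816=11.73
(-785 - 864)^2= 2719201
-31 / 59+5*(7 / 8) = 1817 / 472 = 3.85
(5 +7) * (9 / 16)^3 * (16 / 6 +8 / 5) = 729 / 80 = 9.11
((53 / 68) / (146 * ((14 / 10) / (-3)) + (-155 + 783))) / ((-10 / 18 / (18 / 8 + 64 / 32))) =-0.01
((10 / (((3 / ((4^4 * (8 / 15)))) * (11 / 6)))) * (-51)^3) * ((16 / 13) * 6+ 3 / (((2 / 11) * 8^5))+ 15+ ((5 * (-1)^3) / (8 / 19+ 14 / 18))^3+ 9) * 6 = 320635120525513641 / 39422812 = 8133238200.40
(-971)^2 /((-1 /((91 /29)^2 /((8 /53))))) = -61505100.33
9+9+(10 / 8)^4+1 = 5489 / 256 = 21.44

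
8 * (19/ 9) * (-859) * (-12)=522272/ 3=174090.67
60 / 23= 2.61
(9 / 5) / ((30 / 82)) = 123 / 25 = 4.92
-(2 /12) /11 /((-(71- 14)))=1 /3762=0.00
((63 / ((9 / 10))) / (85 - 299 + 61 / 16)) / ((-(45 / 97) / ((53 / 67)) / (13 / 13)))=1151584 / 2027889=0.57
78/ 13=6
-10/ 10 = -1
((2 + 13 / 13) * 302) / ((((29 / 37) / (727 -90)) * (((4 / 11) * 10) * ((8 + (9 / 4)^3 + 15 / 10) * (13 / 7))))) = 144546864 / 27695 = 5219.24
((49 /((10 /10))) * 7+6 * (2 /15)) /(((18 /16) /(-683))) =-1043624 /5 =-208724.80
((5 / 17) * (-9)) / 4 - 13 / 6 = -577 / 204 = -2.83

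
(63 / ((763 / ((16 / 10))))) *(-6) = -0.79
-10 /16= -5 /8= -0.62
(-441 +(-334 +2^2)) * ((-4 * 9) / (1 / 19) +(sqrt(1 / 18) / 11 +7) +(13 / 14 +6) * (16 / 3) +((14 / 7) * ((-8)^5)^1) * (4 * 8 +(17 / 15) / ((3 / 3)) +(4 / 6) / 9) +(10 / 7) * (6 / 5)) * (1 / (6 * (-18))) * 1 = -75528204191 / 4860 +257 * sqrt(2) / 2376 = -15540782.60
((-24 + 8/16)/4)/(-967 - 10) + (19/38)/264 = 4079/515856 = 0.01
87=87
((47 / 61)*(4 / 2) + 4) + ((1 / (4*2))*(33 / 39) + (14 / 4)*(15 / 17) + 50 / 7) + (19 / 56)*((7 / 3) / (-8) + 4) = 44354077 / 2588352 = 17.14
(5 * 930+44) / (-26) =-2347 / 13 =-180.54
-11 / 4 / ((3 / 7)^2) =-539 / 36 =-14.97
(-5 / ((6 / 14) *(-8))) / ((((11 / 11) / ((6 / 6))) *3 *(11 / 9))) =35 / 88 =0.40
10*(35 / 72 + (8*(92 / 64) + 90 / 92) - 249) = -1954375 / 828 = -2360.36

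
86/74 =43/37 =1.16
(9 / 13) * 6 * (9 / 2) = 243 / 13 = 18.69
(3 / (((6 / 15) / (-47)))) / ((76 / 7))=-32.47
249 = 249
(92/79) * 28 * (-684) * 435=-766463040/79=-9702063.80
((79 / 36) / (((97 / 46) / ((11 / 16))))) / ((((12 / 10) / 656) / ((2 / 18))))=4097335 / 94284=43.46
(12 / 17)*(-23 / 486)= -0.03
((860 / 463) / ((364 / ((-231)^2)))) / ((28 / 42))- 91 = 3821377 / 12038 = 317.44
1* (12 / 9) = 1.33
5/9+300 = 300.56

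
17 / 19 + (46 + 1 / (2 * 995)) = 1773109 / 37810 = 46.90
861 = 861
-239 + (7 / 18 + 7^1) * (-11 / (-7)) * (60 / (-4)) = -2479 / 6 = -413.17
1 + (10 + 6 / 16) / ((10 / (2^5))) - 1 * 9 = 126 / 5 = 25.20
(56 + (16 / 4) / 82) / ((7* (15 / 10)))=5.34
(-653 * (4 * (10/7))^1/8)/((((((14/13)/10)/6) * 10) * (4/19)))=-2419365/196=-12343.70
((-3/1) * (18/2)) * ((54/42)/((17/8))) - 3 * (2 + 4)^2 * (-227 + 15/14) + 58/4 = 5806831/238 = 24398.45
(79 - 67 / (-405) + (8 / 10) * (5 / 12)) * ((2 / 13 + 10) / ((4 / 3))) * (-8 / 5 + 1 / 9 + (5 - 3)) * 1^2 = 8145841 / 26325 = 309.43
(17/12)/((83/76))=323/249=1.30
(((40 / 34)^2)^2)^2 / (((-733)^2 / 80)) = 2048000000000 / 3747997739717449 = 0.00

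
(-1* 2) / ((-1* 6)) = 1 / 3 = 0.33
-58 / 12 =-4.83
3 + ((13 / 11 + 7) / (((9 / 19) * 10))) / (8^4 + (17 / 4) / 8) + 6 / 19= 90856229 / 27397601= 3.32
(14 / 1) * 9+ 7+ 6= 139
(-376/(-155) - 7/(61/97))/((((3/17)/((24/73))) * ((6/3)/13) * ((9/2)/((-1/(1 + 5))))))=72761156/18635805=3.90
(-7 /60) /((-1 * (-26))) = -7 /1560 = -0.00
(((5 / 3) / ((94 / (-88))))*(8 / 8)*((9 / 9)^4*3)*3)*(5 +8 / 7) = -28380 / 329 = -86.26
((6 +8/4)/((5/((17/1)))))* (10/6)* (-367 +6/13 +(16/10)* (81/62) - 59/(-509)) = -16939791984/1025635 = -16516.39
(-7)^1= -7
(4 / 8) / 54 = 1 / 108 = 0.01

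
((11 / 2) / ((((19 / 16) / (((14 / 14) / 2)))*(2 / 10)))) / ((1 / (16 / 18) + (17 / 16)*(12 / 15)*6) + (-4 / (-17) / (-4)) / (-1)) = 149600 / 81187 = 1.84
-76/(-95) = 4/5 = 0.80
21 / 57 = 7 / 19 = 0.37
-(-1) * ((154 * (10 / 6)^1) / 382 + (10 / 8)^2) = 20485 / 9168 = 2.23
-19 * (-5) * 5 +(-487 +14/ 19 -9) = -385/ 19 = -20.26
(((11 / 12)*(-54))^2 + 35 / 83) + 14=818271 / 332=2464.67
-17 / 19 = -0.89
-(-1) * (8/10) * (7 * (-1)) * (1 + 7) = -224/5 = -44.80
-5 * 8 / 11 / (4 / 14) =-140 / 11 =-12.73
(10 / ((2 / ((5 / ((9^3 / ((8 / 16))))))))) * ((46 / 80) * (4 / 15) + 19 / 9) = 1019 / 26244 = 0.04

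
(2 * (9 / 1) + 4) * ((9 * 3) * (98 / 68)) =14553 / 17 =856.06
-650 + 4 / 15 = -9746 / 15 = -649.73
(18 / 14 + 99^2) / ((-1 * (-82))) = 34308 / 287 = 119.54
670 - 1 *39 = 631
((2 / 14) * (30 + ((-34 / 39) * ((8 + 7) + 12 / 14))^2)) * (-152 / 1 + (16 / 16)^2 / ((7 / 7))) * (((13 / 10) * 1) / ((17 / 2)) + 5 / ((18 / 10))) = -13978.39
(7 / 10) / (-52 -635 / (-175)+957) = 49 / 63604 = 0.00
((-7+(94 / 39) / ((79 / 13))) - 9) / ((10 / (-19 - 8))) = 16641 / 395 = 42.13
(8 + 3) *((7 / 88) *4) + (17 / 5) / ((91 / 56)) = 727 / 130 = 5.59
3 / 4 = 0.75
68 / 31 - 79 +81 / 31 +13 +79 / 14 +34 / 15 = -53.28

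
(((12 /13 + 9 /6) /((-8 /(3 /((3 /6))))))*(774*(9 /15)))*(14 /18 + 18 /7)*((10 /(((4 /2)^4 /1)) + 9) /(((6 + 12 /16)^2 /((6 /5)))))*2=-1433.07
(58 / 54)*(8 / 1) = 8.59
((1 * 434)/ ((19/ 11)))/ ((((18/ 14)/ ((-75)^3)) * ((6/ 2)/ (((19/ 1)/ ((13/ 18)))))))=-9398812500/ 13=-722985576.92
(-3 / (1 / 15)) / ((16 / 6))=-135 / 8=-16.88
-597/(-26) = 597/26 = 22.96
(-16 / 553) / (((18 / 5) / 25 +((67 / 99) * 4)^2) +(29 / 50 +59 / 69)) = -901692000 / 277593730589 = -0.00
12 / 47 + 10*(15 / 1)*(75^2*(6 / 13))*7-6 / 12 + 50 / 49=163225171449 / 59878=2725962.31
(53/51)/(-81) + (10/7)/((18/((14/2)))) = 2242/4131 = 0.54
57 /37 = 1.54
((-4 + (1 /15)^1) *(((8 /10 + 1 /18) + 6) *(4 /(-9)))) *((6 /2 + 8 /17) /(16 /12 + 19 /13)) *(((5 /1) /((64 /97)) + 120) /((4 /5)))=45595157933 /19211904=2373.28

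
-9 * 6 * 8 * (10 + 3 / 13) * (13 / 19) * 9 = -27216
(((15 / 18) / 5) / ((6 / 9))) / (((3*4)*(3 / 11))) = 11 / 144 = 0.08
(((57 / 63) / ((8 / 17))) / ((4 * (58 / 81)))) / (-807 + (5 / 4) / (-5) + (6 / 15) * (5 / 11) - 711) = -31977 / 72316720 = -0.00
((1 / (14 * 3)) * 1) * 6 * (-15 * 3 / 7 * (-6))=270 / 49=5.51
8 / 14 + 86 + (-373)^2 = 974509 / 7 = 139215.57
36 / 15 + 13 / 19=293 / 95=3.08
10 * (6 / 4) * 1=15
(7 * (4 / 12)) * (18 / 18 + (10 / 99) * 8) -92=-26071 / 297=-87.78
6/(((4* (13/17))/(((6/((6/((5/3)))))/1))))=85/26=3.27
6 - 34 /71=392 /71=5.52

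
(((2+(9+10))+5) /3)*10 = 260 /3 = 86.67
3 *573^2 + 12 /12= 984988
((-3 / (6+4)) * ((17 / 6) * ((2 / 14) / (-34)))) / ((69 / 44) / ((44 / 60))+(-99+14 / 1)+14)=-121 / 2333030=-0.00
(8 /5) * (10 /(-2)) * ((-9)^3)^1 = 5832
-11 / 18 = -0.61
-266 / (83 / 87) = -23142 / 83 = -278.82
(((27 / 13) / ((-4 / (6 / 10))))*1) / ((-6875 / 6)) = 243 / 893750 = 0.00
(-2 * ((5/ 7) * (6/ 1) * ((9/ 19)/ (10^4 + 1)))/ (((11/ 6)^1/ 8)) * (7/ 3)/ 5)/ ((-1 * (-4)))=-0.00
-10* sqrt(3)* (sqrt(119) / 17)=-10* sqrt(357) / 17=-11.11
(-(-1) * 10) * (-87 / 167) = -870 / 167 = -5.21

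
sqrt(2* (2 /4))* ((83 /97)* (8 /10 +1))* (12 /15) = 2988 /2425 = 1.23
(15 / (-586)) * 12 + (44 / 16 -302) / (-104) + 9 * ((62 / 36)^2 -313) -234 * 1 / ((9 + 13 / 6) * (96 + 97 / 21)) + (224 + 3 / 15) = -2563.74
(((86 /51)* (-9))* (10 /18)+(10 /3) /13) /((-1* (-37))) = -5420 /24531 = -0.22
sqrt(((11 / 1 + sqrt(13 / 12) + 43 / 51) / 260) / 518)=sqrt(14595945 * sqrt(39) + 1037170680) / 3434340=0.01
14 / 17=0.82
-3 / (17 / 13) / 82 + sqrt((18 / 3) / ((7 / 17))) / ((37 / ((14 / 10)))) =0.12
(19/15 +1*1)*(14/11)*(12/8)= 238/55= 4.33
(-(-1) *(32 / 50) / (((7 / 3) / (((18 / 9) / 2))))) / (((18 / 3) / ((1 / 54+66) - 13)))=2.42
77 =77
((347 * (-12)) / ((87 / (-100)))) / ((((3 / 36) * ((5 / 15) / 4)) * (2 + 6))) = 2498400 / 29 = 86151.72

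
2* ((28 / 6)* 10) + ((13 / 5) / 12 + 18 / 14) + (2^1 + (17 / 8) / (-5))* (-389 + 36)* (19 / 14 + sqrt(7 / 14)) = -369433 / 560-22239* sqrt(2) / 80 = -1052.84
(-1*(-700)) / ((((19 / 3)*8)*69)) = 175 / 874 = 0.20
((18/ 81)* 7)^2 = 196/ 81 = 2.42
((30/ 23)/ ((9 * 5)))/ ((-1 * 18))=-1/ 621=-0.00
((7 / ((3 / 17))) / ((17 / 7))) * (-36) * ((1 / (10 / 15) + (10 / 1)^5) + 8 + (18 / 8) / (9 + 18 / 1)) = -58805635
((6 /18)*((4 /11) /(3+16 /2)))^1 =4 /363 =0.01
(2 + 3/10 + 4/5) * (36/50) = 279/125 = 2.23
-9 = -9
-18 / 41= -0.44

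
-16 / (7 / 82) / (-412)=0.45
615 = 615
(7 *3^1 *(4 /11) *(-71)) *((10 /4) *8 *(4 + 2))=-715680 /11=-65061.82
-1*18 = -18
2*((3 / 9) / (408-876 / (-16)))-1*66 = -366490 / 5553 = -66.00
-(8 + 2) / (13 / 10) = -100 / 13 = -7.69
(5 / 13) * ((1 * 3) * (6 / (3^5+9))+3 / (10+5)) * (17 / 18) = 0.10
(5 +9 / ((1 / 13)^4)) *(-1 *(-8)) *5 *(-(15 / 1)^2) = -2313486000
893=893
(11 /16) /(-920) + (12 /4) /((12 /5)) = 18389 /14720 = 1.25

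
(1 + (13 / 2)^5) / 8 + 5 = 372605 / 256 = 1455.49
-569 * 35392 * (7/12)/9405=-35241584/28215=-1249.04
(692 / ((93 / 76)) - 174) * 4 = 145640 / 93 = 1566.02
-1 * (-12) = 12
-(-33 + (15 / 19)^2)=11688 / 361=32.38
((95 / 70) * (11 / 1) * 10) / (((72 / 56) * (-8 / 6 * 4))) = -1045 / 48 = -21.77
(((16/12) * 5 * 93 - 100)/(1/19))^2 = 97614400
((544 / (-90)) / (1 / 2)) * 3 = -544 / 15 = -36.27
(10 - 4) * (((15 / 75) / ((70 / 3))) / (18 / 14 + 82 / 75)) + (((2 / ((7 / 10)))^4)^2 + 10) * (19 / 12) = 7047.03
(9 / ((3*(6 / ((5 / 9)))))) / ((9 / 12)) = 10 / 27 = 0.37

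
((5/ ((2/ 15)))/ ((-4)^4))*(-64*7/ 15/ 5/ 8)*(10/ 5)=-0.22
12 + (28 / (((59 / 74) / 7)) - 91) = 166.83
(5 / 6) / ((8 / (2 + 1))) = 5 / 16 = 0.31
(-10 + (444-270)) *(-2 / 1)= -328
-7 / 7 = -1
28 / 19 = 1.47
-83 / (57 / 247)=-1079 / 3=-359.67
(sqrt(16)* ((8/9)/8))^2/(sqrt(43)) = 16* sqrt(43)/3483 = 0.03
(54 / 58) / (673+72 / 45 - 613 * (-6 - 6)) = 135 / 1164437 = 0.00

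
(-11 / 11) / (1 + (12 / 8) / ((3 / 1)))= -2 / 3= -0.67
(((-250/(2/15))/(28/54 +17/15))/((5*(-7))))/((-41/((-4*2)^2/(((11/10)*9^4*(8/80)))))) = -4000000/57024891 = -0.07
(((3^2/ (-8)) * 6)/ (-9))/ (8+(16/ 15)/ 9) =405/ 4384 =0.09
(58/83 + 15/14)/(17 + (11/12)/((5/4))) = 30855/309092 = 0.10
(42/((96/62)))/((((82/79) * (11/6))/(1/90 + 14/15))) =291431/21648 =13.46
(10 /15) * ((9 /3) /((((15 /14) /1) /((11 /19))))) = 308 /285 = 1.08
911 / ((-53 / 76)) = -69236 / 53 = -1306.34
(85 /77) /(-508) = -85 /39116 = -0.00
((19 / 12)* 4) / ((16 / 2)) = 0.79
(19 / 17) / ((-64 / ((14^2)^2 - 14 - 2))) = -670.59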